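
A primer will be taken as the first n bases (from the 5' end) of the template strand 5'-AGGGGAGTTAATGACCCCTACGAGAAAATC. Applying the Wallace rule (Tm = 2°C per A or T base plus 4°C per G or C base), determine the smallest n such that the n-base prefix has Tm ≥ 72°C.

First 23 bases: AGGGGAGTTAATGACCCCTACGA → Tm = 70°C (< 72°C)
First 24 bases: AGGGGAGTTAATGACCCCTACGAG → Tm = 74°C (≥ 72°C)
Each additional base adds 2°C (A/T) or 4°C (G/C), so Tm is non-decreasing in n; n = 24 is the first length to reach 72°C.

n = 24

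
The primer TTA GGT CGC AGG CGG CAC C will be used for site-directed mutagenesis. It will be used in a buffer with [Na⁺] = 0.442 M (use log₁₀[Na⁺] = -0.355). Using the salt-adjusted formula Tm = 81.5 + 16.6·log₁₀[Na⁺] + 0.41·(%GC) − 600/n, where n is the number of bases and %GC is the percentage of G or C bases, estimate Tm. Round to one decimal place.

Length n = 19. Counting bases: T=3, A=3, G=7, C=6
G+C = 13, so %GC = 13/19 × 100 = 68.421%
Salt term: 16.6 × (-0.355) = -5.893
GC term: 0.41 × 68.421 = 28.053; length term: −600/19 = −31.579
Tm = 81.5 + (-5.893) + 28.053 − 31.579 = 72.081 → 72.1°C

72.1°C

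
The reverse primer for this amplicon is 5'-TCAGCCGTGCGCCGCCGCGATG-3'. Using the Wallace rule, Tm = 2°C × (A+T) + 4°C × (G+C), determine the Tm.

Counting bases: A=2, T=3, C=9, G=8
AT pairs contribute 5, GC pairs contribute 17.
Tm = 2(5) + 4(17) = 10 + 68 = 78°C

78°C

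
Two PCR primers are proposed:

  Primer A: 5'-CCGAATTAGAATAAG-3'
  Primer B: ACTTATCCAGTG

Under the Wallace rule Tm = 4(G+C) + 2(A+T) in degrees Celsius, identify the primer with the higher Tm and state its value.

Primer A: A+T=10, G+C=5 → Tm = 2(10)+4(5) = 40°C
Primer B: A+T=7, G+C=5 → Tm = 2(7)+4(5) = 34°C
40°C vs 34°C → primer A is higher.

Primer A, 40°C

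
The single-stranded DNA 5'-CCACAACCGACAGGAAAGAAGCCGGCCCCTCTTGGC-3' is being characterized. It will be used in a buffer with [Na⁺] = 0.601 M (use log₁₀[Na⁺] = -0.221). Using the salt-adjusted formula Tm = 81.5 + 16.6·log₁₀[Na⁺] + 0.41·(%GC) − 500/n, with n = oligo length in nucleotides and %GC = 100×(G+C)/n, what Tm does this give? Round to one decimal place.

90.1°C

Length n = 36. Base counts: G=9, A=10, C=14, T=3
G+C = 23, so %GC = 23/36 × 100 = 63.889%
Salt term: 16.6 × (-0.221) = -3.669
GC term: 0.41 × 63.889 = 26.194; length term: −500/36 = −13.889
Tm = 81.5 + (-3.669) + 26.194 − 13.889 = 90.136 → 90.1°C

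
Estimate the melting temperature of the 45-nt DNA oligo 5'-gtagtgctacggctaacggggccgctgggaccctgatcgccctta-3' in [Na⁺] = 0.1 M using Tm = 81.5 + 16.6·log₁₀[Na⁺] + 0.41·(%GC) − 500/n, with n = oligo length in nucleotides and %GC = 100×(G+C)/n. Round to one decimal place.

Length n = 45. Scanning the sequence gives C=14, G=15, A=7, T=9.
G+C = 29, so %GC = 29/45 × 100 = 64.444%
Salt term: 16.6 × (-1) = -16.6
GC term: 0.41 × 64.444 = 26.422; length term: −500/45 = −11.111
Tm = 81.5 + (-16.6) + 26.422 − 11.111 = 80.211 → 80.2°C

80.2°C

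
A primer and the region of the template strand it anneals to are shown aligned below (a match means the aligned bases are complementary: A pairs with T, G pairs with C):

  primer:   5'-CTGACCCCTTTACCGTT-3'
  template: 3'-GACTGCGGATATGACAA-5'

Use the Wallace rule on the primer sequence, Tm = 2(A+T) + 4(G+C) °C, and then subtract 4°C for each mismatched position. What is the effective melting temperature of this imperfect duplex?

40°C

Primer base counts: A=2, T=6, G=2, C=7 → A+T=8, G+C=9
Perfect-match Tm = 2(8) + 4(9) = 16 + 36 = 52°C
Mismatches (positions where the bases are not complementary): 3 (at positions 6, 10, 14)
Effective Tm = 52 − 3×4 = 52 − 12 = 40°C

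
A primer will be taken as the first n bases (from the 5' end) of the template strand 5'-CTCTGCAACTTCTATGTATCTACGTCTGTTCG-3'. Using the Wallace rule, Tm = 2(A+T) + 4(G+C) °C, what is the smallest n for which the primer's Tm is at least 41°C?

First 14 bases: CTCTGCAACTTCTA → Tm = 40°C (< 41°C)
First 15 bases: CTCTGCAACTTCTAT → Tm = 42°C (≥ 41°C)
Since every base adds ≥2°C, Tm only increases with n, so the threshold is first crossed at n = 15.

n = 15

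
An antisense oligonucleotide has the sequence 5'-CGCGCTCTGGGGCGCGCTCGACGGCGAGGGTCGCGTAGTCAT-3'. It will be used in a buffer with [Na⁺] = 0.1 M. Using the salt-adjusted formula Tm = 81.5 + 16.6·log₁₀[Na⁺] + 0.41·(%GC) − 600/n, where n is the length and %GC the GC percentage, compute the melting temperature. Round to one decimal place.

80.9°C

Length n = 42. Base counts: T=7, C=13, A=4, G=18
G+C = 31, so %GC = 31/42 × 100 = 73.81%
Salt term: 16.6 × (-1) = -16.6
GC term: 0.41 × 73.81 = 30.262; length term: −600/42 = −14.286
Tm = 81.5 + (-16.6) + 30.262 − 14.286 = 80.876 → 80.9°C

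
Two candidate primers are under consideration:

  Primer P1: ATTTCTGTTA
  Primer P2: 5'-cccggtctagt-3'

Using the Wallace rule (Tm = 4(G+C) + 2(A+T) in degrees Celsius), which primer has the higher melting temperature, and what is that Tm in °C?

Primer P1: A+T=8, G+C=2 → Tm = 2(8)+4(2) = 24°C
Primer P2: A+T=4, G+C=7 → Tm = 2(4)+4(7) = 36°C
24°C vs 36°C → primer P2 is higher.

Primer P2, 36°C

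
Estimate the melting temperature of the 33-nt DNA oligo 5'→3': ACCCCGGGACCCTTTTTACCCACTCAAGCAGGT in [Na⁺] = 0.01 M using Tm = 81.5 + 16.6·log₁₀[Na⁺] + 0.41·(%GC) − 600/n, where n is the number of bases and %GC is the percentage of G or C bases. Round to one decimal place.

53.7°C

Length n = 33. Counting bases: G=6, A=7, C=13, T=7
G+C = 19, so %GC = 19/33 × 100 = 57.576%
Salt term: 16.6 × (-2) = -33.2
GC term: 0.41 × 57.576 = 23.606; length term: −600/33 = −18.182
Tm = 81.5 + (-33.2) + 23.606 − 18.182 = 53.724 → 53.7°C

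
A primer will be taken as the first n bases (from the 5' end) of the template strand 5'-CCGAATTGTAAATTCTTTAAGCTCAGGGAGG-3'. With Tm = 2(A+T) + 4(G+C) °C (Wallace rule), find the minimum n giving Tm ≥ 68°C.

First 25 bases: CCGAATTGTAAATTCTTTAAGCTCA → Tm = 66°C (< 68°C)
First 26 bases: CCGAATTGTAAATTCTTTAAGCTCAG → Tm = 70°C (≥ 68°C)
Since every base adds ≥2°C, Tm only increases with n, so the threshold is first crossed at n = 26.

n = 26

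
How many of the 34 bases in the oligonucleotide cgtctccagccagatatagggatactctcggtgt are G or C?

18

Counting bases: G=9, C=9, A=7, T=9
Total G or C: 9 + 9 = 18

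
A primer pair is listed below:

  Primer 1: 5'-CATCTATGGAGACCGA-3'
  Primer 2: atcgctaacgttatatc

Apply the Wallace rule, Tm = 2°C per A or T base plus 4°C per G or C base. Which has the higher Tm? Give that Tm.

Primer 1: A+T=8, G+C=8 → Tm = 2(8)+4(8) = 48°C
Primer 2: A+T=11, G+C=6 → Tm = 2(11)+4(6) = 46°C
48°C vs 46°C → primer 1 is higher.

Primer 1, 48°C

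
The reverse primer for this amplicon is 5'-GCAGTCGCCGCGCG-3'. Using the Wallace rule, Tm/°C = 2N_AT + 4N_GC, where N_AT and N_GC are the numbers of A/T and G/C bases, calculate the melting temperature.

52°C

Base counts: G=6, C=6, T=1, A=1
So N_AT = 2 and N_GC = 12.
Tm = 2×2 + 4×12 = 52°C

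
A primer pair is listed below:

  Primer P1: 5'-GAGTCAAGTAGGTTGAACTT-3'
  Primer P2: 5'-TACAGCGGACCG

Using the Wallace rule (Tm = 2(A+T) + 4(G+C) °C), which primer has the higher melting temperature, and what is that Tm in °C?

Primer P1, 56°C

Primer P1: A+T=12, G+C=8 → Tm = 2(12)+4(8) = 56°C
Primer P2: A+T=4, G+C=8 → Tm = 2(4)+4(8) = 40°C
56°C vs 40°C → primer P1 is higher.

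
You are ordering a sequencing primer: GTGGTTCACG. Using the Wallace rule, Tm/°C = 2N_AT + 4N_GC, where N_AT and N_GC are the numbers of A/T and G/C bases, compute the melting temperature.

Counting bases: T=3, C=2, G=4, A=1
AT pairs contribute 4, GC pairs contribute 6.
Tm = 2(4) + 4(6) = 8 + 24 = 32°C

32°C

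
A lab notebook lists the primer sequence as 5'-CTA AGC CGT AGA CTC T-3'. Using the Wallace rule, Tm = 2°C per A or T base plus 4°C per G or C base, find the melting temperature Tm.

Base counts: T=4, C=5, G=3, A=4
So N_AT = 8 and N_GC = 8.
Tm = 2×8 + 4×8 = 48°C

48°C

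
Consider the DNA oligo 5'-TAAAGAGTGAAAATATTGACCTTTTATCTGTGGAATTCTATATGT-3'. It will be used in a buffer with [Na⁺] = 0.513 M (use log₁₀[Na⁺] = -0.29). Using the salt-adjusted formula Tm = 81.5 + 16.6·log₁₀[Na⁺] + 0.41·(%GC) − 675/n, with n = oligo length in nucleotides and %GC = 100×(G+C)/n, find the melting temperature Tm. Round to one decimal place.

Length n = 45. G=8, T=18, A=15, C=4
G+C = 12, so %GC = 12/45 × 100 = 26.667%
Salt term: 16.6 × (-0.29) = -4.814
GC term: 0.41 × 26.667 = 10.933; length term: −675/45 = −15
Tm = 81.5 + (-4.814) + 10.933 − 15 = 72.619 → 72.6°C

72.6°C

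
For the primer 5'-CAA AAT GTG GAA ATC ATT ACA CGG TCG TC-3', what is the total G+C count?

G=6, A=10, T=7, C=6
G+C = 6 + 6 = 12

12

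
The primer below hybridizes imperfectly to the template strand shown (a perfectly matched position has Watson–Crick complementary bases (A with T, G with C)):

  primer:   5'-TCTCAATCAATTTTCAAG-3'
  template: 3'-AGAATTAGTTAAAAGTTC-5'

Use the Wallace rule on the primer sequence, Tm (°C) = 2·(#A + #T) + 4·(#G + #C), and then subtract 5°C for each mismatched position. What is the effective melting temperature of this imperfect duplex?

41°C

Primer base counts: A=6, T=7, G=1, C=4 → A+T=13, G+C=5
Perfect-match Tm = 2(13) + 4(5) = 26 + 20 = 46°C
Mismatches (positions where the bases are not complementary): 1 (at position 4)
Effective Tm = 46 − 1×5 = 46 − 5 = 41°C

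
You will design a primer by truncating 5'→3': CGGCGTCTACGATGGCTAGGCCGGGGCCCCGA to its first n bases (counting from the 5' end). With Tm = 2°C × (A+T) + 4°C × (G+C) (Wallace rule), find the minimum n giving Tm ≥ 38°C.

n = 11

First 10 bases: CGGCGTCTAC → Tm = 34°C (< 38°C)
First 11 bases: CGGCGTCTACG → Tm = 38°C (≥ 38°C)
Each additional base adds 2°C (A/T) or 4°C (G/C), so Tm is non-decreasing in n; n = 11 is the first length to reach 38°C.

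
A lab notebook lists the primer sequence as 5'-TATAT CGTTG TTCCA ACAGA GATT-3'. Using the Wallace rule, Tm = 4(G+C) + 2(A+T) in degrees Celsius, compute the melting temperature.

Counting bases: C=4, A=7, G=4, T=9
AT pairs contribute 16, GC pairs contribute 8.
Tm = 2×16 + 4×8 = 64°C

64°C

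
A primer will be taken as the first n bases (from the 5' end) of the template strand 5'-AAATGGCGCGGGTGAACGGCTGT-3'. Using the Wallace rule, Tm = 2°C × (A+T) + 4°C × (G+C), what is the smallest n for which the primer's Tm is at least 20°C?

First 6 bases: AAATGG → Tm = 16°C (< 20°C)
First 7 bases: AAATGGC → Tm = 20°C (≥ 20°C)
Since every base adds ≥2°C, Tm only increases with n, so the threshold is first crossed at n = 7.

n = 7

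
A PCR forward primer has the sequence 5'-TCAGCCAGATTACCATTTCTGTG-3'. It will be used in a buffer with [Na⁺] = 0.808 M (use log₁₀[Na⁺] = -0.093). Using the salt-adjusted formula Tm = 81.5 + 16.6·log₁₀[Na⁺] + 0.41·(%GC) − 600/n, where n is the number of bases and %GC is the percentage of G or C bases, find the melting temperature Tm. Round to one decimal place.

71.7°C

Length n = 23. Base counts: G=4, T=8, A=5, C=6
G+C = 10, so %GC = 10/23 × 100 = 43.478%
Salt term: 16.6 × (-0.093) = -1.544
GC term: 0.41 × 43.478 = 17.826; length term: −600/23 = −26.087
Tm = 81.5 + (-1.544) + 17.826 − 26.087 = 71.695 → 71.7°C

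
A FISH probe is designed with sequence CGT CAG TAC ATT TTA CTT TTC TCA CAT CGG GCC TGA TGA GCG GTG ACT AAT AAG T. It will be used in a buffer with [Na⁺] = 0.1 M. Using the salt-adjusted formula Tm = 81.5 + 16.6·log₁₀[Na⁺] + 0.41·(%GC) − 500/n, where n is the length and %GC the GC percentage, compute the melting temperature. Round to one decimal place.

73.7°C

Length n = 55. Scanning the sequence gives C=12, T=18, G=12, A=13.
G+C = 24, so %GC = 24/55 × 100 = 43.636%
Salt term: 16.6 × (-1) = -16.6
GC term: 0.41 × 43.636 = 17.891; length term: −500/55 = −9.091
Tm = 81.5 + (-16.6) + 17.891 − 9.091 = 73.7 → 73.7°C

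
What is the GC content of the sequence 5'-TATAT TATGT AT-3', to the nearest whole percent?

C=0, A=4, T=7, G=1
G+C = 1 + 0 = 1 out of 12 bases
%GC = 1/12 × 100 = 8.333% ≈ 8%

8%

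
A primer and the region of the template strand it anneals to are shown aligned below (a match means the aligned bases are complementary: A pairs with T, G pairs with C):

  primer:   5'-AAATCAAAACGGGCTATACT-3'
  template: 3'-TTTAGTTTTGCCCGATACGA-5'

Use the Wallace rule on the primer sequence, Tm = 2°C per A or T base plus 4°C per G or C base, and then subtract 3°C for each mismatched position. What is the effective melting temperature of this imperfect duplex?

51°C

Primer base counts: A=9, T=4, G=3, C=4 → A+T=13, G+C=7
Perfect-match Tm = 2(13) + 4(7) = 26 + 28 = 54°C
Mismatches (positions where the bases are not complementary): 1 (at position 18)
Effective Tm = 54 − 1×3 = 54 − 3 = 51°C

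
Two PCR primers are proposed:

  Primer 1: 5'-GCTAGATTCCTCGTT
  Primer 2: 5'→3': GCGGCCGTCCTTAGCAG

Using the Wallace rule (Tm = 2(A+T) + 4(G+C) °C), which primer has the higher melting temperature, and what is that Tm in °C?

Primer 1: A+T=8, G+C=7 → Tm = 2(8)+4(7) = 44°C
Primer 2: A+T=5, G+C=12 → Tm = 2(5)+4(12) = 58°C
44°C vs 58°C → primer 2 is higher.

Primer 2, 58°C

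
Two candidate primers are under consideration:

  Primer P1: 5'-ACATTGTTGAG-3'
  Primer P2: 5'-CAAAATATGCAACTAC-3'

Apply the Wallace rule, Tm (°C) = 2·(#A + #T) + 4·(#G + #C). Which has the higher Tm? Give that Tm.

Primer P1: A+T=7, G+C=4 → Tm = 2(7)+4(4) = 30°C
Primer P2: A+T=11, G+C=5 → Tm = 2(11)+4(5) = 42°C
30°C vs 42°C → primer P2 is higher.

Primer P2, 42°C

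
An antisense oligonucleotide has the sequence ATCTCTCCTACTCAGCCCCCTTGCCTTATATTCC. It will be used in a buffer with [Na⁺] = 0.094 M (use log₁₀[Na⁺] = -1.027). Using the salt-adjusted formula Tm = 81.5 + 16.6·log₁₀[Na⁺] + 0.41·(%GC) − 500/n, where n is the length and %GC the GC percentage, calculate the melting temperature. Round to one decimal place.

70.2°C

Length n = 34. Counting bases: C=15, T=12, G=2, A=5
G+C = 17, so %GC = 17/34 × 100 = 50%
Salt term: 16.6 × (-1.027) = -17.048
GC term: 0.41 × 50 = 20.5; length term: −500/34 = −14.706
Tm = 81.5 + (-17.048) + 20.5 − 14.706 = 70.246 → 70.2°C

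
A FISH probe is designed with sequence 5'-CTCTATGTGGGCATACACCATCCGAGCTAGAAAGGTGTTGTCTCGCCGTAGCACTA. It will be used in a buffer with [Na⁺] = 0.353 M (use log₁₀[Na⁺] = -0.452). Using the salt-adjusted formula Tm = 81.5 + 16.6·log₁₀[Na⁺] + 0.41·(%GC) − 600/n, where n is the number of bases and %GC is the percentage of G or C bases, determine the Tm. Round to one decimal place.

84.5°C

Length n = 56. Base counts: C=15, A=13, G=14, T=14
G+C = 29, so %GC = 29/56 × 100 = 51.786%
Salt term: 16.6 × (-0.452) = -7.503
GC term: 0.41 × 51.786 = 21.232; length term: −600/56 = −10.714
Tm = 81.5 + (-7.503) + 21.232 − 10.714 = 84.515 → 84.5°C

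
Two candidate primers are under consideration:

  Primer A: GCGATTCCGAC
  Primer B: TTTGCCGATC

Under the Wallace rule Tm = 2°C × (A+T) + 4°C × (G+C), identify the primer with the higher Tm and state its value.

Primer A, 36°C

Primer A: A+T=4, G+C=7 → Tm = 2(4)+4(7) = 36°C
Primer B: A+T=5, G+C=5 → Tm = 2(5)+4(5) = 30°C
36°C vs 30°C → primer A is higher.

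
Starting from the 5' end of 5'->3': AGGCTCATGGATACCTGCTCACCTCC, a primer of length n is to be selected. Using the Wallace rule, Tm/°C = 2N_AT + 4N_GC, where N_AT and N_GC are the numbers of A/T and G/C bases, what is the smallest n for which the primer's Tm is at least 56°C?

First 17 bases: AGGCTCATGGATACCTG → Tm = 52°C (< 56°C)
First 18 bases: AGGCTCATGGATACCTGC → Tm = 56°C (≥ 56°C)
Each additional base adds 2°C (A/T) or 4°C (G/C), so Tm is non-decreasing in n; n = 18 is the first length to reach 56°C.

n = 18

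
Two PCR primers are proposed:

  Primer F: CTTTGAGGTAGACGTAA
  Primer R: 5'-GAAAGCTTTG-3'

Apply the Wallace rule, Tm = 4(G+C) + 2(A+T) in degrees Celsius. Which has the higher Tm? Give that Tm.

Primer F, 48°C

Primer F: A+T=10, G+C=7 → Tm = 2(10)+4(7) = 48°C
Primer R: A+T=6, G+C=4 → Tm = 2(6)+4(4) = 28°C
48°C vs 28°C → primer F is higher.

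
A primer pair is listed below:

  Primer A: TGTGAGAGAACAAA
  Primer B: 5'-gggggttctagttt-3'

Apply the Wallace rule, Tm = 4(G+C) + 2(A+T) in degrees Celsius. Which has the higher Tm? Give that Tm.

Primer A: A+T=9, G+C=5 → Tm = 2(9)+4(5) = 38°C
Primer B: A+T=7, G+C=7 → Tm = 2(7)+4(7) = 42°C
38°C vs 42°C → primer B is higher.

Primer B, 42°C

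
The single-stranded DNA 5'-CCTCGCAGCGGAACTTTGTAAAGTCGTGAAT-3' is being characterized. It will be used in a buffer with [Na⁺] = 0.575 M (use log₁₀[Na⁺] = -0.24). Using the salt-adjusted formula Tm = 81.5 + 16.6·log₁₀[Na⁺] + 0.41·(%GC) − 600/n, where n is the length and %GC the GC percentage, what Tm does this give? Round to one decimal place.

Length n = 31. Base counts: C=7, T=8, G=8, A=8
G+C = 15, so %GC = 15/31 × 100 = 48.387%
Salt term: 16.6 × (-0.24) = -3.984
GC term: 0.41 × 48.387 = 19.839; length term: −600/31 = −19.355
Tm = 81.5 + (-3.984) + 19.839 − 19.355 = 78 → 78.0°C

78.0°C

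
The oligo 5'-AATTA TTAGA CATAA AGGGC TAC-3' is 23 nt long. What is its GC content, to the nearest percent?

30%

Scanning the sequence gives G=4, C=3, T=6, A=10.
G+C = 4 + 3 = 7 out of 23 bases
%GC = 7/23 × 100 = 30.43% ≈ 30%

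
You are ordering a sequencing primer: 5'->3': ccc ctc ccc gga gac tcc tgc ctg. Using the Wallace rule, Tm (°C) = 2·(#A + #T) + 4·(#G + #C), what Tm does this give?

Counting bases: A=2, C=13, T=4, G=5
A+T = 6, G+C = 18
Tm = 2×6 + 4×18 = 84°C

84°C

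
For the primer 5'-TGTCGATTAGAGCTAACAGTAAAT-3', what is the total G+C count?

Base counts: G=5, A=9, C=3, T=7
Total G or C: 5 + 3 = 8

8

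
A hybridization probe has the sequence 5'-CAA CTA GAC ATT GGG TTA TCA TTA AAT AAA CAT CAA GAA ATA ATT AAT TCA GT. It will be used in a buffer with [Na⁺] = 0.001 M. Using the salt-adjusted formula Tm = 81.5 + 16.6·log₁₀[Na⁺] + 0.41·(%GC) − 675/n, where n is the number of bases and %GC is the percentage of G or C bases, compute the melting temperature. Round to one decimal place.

Length n = 53. G=6, A=24, C=7, T=16
G+C = 13, so %GC = 13/53 × 100 = 24.528%
Salt term: 16.6 × (-3) = -49.8
GC term: 0.41 × 24.528 = 10.056; length term: −675/53 = −12.736
Tm = 81.5 + (-49.8) + 10.056 − 12.736 = 29.02 → 29.0°C

29.0°C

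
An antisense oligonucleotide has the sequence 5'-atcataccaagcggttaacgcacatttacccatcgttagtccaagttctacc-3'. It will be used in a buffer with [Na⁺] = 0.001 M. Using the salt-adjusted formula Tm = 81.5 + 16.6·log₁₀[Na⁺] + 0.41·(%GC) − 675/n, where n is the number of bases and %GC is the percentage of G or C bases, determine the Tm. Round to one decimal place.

Length n = 52. Base counts: A=15, G=7, C=16, T=14
G+C = 23, so %GC = 23/52 × 100 = 44.231%
Salt term: 16.6 × (-3) = -49.8
GC term: 0.41 × 44.231 = 18.135; length term: −675/52 = −12.981
Tm = 81.5 + (-49.8) + 18.135 − 12.981 = 36.854 → 36.9°C

36.9°C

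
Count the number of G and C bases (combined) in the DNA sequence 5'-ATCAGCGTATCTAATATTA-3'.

5

T=7, G=2, C=3, A=7
G+C = 2 + 3 = 5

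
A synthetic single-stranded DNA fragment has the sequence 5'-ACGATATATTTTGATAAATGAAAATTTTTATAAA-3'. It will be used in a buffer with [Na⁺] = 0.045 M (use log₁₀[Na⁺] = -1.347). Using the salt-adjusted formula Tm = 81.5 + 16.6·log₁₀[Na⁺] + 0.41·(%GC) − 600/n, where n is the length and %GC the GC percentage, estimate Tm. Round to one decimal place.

46.3°C

Length n = 34. Scanning the sequence gives G=3, C=1, A=16, T=14.
G+C = 4, so %GC = 4/34 × 100 = 11.765%
Salt term: 16.6 × (-1.347) = -22.36
GC term: 0.41 × 11.765 = 4.824; length term: −600/34 = −17.647
Tm = 81.5 + (-22.36) + 4.824 − 17.647 = 46.317 → 46.3°C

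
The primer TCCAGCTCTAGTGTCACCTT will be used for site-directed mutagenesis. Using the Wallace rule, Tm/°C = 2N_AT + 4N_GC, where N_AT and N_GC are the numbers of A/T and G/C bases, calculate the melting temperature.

60°C

Base counts: A=3, G=3, T=7, C=7
AT pairs contribute 10, GC pairs contribute 10.
Tm = 4·10 + 2·10 = 40 + 20 = 60°C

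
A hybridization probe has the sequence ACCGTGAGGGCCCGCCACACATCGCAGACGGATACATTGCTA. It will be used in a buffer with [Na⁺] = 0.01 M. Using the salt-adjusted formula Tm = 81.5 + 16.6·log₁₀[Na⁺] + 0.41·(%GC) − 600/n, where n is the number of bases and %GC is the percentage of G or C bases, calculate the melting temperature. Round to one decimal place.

Length n = 42. Base counts: C=14, A=11, G=11, T=6
G+C = 25, so %GC = 25/42 × 100 = 59.524%
Salt term: 16.6 × (-2) = -33.2
GC term: 0.41 × 59.524 = 24.405; length term: −600/42 = −14.286
Tm = 81.5 + (-33.2) + 24.405 − 14.286 = 58.419 → 58.4°C

58.4°C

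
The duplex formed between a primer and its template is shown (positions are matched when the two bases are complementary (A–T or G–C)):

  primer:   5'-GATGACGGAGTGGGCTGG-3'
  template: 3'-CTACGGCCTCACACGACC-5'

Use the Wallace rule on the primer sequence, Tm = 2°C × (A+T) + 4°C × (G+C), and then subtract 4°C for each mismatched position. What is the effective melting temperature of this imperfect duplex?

Primer base counts: A=3, T=3, G=10, C=2 → A+T=6, G+C=12
Perfect-match Tm = 2(6) + 4(12) = 12 + 48 = 60°C
Mismatches (positions where the bases are not complementary): 2 (at positions 5, 13)
Effective Tm = 60 − 2×4 = 60 − 8 = 52°C

52°C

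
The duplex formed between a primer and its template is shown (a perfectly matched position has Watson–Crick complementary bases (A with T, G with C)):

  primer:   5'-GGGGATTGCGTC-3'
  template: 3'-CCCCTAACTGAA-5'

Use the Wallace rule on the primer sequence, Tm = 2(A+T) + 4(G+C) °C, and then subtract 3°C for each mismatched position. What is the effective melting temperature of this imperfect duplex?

31°C

Primer base counts: A=1, T=3, G=6, C=2 → A+T=4, G+C=8
Perfect-match Tm = 2(4) + 4(8) = 8 + 32 = 40°C
Mismatches (positions where the bases are not complementary): 3 (at positions 9, 10, 12)
Effective Tm = 40 − 3×3 = 40 − 9 = 31°C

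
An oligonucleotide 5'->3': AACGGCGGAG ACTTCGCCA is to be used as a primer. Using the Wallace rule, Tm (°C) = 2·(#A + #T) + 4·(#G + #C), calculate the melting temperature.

Counting bases: C=6, G=6, T=2, A=5
A+T = 7, G+C = 12
Tm = 4·12 + 2·7 = 48 + 14 = 62°C

62°C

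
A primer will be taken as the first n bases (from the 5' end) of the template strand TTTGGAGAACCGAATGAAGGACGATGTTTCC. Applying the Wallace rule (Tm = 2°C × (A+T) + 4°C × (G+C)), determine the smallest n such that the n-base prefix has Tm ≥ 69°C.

n = 24

First 23 bases: TTTGGAGAACCGAATGAAGGACG → Tm = 68°C (< 69°C)
First 24 bases: TTTGGAGAACCGAATGAAGGACGA → Tm = 70°C (≥ 69°C)
Each additional base adds 2°C (A/T) or 4°C (G/C), so Tm is non-decreasing in n; n = 24 is the first length to reach 69°C.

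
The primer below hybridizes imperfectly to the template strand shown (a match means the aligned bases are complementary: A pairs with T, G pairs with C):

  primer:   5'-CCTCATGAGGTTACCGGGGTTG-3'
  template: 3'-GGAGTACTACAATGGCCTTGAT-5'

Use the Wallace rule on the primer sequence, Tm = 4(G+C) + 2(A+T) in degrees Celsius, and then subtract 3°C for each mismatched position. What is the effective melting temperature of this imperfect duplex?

55°C

Primer base counts: A=3, T=6, G=8, C=5 → A+T=9, G+C=13
Perfect-match Tm = 2(9) + 4(13) = 18 + 52 = 70°C
Mismatches (positions where the bases are not complementary): 5 (at positions 9, 18, 19, 20, 22)
Effective Tm = 70 − 5×3 = 70 − 15 = 55°C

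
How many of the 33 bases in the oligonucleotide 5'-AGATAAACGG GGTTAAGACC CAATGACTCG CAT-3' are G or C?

Counting bases: G=8, A=12, T=6, C=7
Total G or C: 8 + 7 = 15

15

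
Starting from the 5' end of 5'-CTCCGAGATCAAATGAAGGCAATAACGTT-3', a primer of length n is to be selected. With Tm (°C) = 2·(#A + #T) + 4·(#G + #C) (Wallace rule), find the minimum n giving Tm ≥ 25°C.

First 7 bases: CTCCGAG → Tm = 24°C (< 25°C)
First 8 bases: CTCCGAGA → Tm = 26°C (≥ 25°C)
Each additional base adds 2°C (A/T) or 4°C (G/C), so Tm is non-decreasing in n; n = 8 is the first length to reach 25°C.

n = 8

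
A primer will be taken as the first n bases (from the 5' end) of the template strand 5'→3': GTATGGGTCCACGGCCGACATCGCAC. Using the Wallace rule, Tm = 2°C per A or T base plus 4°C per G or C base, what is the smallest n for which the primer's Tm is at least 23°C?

First 7 bases: GTATGGG → Tm = 22°C (< 23°C)
First 8 bases: GTATGGGT → Tm = 24°C (≥ 23°C)
Since every base adds ≥2°C, Tm only increases with n, so the threshold is first crossed at n = 8.

n = 8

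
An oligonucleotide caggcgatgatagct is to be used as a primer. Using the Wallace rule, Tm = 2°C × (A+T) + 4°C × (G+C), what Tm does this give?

Scanning the sequence gives C=3, G=5, T=3, A=4.
So N_AT = 7 and N_GC = 8.
Tm = 2×7 + 4×8 = 46°C

46°C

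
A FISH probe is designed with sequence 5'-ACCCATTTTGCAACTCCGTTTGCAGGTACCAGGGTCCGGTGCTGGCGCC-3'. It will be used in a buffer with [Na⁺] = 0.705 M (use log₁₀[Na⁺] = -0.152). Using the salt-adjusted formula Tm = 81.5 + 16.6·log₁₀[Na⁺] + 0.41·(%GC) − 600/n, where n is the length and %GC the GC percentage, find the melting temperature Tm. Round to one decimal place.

Length n = 49. Counting bases: G=14, T=12, A=7, C=16
G+C = 30, so %GC = 30/49 × 100 = 61.224%
Salt term: 16.6 × (-0.152) = -2.523
GC term: 0.41 × 61.224 = 25.102; length term: −600/49 = −12.245
Tm = 81.5 + (-2.523) + 25.102 − 12.245 = 91.834 → 91.8°C

91.8°C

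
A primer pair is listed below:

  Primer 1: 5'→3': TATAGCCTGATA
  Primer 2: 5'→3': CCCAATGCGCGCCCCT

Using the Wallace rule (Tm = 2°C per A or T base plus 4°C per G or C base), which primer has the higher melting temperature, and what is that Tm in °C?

Primer 2, 56°C

Primer 1: A+T=8, G+C=4 → Tm = 2(8)+4(4) = 32°C
Primer 2: A+T=4, G+C=12 → Tm = 2(4)+4(12) = 56°C
32°C vs 56°C → primer 2 is higher.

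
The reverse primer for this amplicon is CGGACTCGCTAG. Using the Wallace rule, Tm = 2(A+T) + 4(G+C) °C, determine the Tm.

Base counts: A=2, G=4, T=2, C=4
So N_AT = 4 and N_GC = 8.
Tm = 2(4) + 4(8) = 8 + 32 = 40°C

40°C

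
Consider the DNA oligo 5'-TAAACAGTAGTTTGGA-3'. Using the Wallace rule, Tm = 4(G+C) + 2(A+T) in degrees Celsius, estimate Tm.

Base counts: G=4, A=6, T=5, C=1
A+T = 11, G+C = 5
Tm = 2(11) + 4(5) = 22 + 20 = 42°C

42°C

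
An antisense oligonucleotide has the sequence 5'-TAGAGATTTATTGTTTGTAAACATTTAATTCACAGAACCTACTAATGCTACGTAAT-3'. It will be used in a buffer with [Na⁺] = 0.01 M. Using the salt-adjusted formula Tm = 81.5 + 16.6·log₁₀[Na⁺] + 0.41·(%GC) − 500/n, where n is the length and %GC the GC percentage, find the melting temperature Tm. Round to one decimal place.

Length n = 56. Counting bases: A=20, G=7, T=21, C=8
G+C = 15, so %GC = 15/56 × 100 = 26.786%
Salt term: 16.6 × (-2) = -33.2
GC term: 0.41 × 26.786 = 10.982; length term: −500/56 = −8.929
Tm = 81.5 + (-33.2) + 10.982 − 8.929 = 50.353 → 50.4°C

50.4°C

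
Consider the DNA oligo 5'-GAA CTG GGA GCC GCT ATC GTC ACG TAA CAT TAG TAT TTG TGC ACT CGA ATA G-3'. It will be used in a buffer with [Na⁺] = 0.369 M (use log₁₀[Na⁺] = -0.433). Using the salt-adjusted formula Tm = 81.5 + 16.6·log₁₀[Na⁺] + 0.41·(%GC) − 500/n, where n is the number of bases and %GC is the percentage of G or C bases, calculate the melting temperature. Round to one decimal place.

Length n = 52. Scanning the sequence gives C=11, G=13, A=14, T=14.
G+C = 24, so %GC = 24/52 × 100 = 46.154%
Salt term: 16.6 × (-0.433) = -7.188
GC term: 0.41 × 46.154 = 18.923; length term: −500/52 = −9.615
Tm = 81.5 + (-7.188) + 18.923 − 9.615 = 83.62 → 83.6°C

83.6°C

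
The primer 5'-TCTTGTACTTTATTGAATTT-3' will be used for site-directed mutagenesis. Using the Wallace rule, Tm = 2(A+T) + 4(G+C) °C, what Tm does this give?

A=4, C=2, G=2, T=12
A+T = 16, G+C = 4
Tm = 2(16) + 4(4) = 32 + 16 = 48°C

48°C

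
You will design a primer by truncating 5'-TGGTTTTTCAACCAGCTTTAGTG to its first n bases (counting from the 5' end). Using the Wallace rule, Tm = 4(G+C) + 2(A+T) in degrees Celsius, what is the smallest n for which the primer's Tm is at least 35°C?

n = 13

First 12 bases: TGGTTTTTCAAC → Tm = 32°C (< 35°C)
First 13 bases: TGGTTTTTCAACC → Tm = 36°C (≥ 35°C)
Each additional base adds 2°C (A/T) or 4°C (G/C), so Tm is non-decreasing in n; n = 13 is the first length to reach 35°C.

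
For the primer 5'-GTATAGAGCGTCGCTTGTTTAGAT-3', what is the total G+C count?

10

C=3, G=7, A=5, T=9
Total G or C: 7 + 3 = 10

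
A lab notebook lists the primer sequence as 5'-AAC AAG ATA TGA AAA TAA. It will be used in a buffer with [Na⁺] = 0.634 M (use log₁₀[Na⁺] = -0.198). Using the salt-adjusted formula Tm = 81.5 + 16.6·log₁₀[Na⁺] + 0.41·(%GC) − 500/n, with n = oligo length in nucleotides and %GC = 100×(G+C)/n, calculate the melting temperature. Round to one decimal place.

Length n = 18. Base counts: G=2, C=1, A=12, T=3
G+C = 3, so %GC = 3/18 × 100 = 16.667%
Salt term: 16.6 × (-0.198) = -3.287
GC term: 0.41 × 16.667 = 6.833; length term: −500/18 = −27.778
Tm = 81.5 + (-3.287) + 6.833 − 27.778 = 57.268 → 57.3°C

57.3°C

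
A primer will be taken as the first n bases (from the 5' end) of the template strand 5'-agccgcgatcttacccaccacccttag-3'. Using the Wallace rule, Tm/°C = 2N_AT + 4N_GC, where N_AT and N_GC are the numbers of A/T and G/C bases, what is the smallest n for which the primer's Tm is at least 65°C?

n = 21

First 20 bases: AGCCGCGATCTTACCCACCA → Tm = 64°C (< 65°C)
First 21 bases: AGCCGCGATCTTACCCACCAC → Tm = 68°C (≥ 65°C)
Since every base adds ≥2°C, Tm only increases with n, so the threshold is first crossed at n = 21.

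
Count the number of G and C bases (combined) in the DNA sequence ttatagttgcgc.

A=2, G=3, T=5, C=2
G+C = 3 + 2 = 5

5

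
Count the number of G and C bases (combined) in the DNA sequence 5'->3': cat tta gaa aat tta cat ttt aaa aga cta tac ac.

Base counts: A=16, T=12, C=5, G=2
G+C = 2 + 5 = 7

7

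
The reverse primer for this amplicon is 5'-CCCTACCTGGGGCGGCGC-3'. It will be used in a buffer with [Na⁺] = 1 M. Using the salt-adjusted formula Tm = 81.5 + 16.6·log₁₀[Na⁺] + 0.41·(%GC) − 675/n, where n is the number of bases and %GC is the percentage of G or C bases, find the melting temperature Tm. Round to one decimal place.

78.2°C

Length n = 18. Scanning the sequence gives T=2, A=1, G=7, C=8.
G+C = 15, so %GC = 15/18 × 100 = 83.333%
Salt term: 16.6 × (0) = 0
GC term: 0.41 × 83.333 = 34.167; length term: −675/18 = −37.5
Tm = 81.5 + (0) + 34.167 − 37.5 = 78.167 → 78.2°C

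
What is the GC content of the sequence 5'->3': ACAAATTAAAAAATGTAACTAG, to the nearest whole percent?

18%

Scanning the sequence gives G=2, A=13, T=5, C=2.
G+C = 2 + 2 = 4 out of 22 bases
%GC = 4/22 × 100 = 18.18% ≈ 18%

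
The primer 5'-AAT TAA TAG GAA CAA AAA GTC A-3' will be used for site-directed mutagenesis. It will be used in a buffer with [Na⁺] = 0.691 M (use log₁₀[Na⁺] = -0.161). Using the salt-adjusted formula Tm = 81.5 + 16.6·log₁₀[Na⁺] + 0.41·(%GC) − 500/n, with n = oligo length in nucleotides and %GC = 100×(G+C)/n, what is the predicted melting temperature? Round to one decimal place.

65.4°C

Length n = 22. Base counts: C=2, G=3, A=13, T=4
G+C = 5, so %GC = 5/22 × 100 = 22.727%
Salt term: 16.6 × (-0.161) = -2.673
GC term: 0.41 × 22.727 = 9.318; length term: −500/22 = −22.727
Tm = 81.5 + (-2.673) + 9.318 − 22.727 = 65.418 → 65.4°C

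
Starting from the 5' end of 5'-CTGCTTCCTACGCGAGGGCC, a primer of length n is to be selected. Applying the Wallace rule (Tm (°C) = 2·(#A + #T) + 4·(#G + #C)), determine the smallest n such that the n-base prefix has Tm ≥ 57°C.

First 17 bases: CTGCTTCCTACGCGAGG → Tm = 56°C (< 57°C)
First 18 bases: CTGCTTCCTACGCGAGGG → Tm = 60°C (≥ 57°C)
Since every base adds ≥2°C, Tm only increases with n, so the threshold is first crossed at n = 18.

n = 18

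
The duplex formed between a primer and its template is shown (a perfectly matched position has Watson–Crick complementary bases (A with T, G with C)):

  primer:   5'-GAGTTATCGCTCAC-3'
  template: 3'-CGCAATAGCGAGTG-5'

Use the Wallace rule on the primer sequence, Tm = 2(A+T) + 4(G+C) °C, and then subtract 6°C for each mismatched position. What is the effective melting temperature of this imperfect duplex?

Primer base counts: A=3, T=4, G=3, C=4 → A+T=7, G+C=7
Perfect-match Tm = 2(7) + 4(7) = 14 + 28 = 42°C
Mismatches (positions where the bases are not complementary): 1 (at position 2)
Effective Tm = 42 − 1×6 = 42 − 6 = 36°C

36°C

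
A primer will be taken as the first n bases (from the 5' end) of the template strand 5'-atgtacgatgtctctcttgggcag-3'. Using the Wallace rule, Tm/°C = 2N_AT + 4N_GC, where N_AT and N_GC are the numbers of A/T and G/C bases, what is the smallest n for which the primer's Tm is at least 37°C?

First 13 bases: ATGTACGATGTCT → Tm = 36°C (< 37°C)
First 14 bases: ATGTACGATGTCTC → Tm = 40°C (≥ 37°C)
Each additional base adds 2°C (A/T) or 4°C (G/C), so Tm is non-decreasing in n; n = 14 is the first length to reach 37°C.

n = 14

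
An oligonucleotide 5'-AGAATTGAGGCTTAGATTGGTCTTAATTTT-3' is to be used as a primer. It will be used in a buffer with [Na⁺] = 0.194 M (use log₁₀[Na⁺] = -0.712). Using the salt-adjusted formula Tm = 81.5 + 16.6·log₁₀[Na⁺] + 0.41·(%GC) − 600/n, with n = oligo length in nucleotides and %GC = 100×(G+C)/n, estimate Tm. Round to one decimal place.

62.0°C

Length n = 30. Base counts: T=13, A=8, C=2, G=7
G+C = 9, so %GC = 9/30 × 100 = 30%
Salt term: 16.6 × (-0.712) = -11.819
GC term: 0.41 × 30 = 12.3; length term: −600/30 = −20
Tm = 81.5 + (-11.819) + 12.3 − 20 = 61.981 → 62.0°C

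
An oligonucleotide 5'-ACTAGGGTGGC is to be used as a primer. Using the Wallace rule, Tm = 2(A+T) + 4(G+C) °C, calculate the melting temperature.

Counting bases: G=5, A=2, C=2, T=2
So N_AT = 4 and N_GC = 7.
Tm = 2×4 + 4×7 = 36°C

36°C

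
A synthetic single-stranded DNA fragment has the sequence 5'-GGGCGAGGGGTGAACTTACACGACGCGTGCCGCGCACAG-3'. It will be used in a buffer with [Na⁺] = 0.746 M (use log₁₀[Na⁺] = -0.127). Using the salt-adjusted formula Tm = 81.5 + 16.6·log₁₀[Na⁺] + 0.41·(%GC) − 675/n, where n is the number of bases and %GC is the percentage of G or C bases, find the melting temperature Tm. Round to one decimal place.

90.5°C

Length n = 39. Counting bases: C=11, T=4, A=8, G=16
G+C = 27, so %GC = 27/39 × 100 = 69.231%
Salt term: 16.6 × (-0.127) = -2.108
GC term: 0.41 × 69.231 = 28.385; length term: −675/39 = −17.308
Tm = 81.5 + (-2.108) + 28.385 − 17.308 = 90.469 → 90.5°C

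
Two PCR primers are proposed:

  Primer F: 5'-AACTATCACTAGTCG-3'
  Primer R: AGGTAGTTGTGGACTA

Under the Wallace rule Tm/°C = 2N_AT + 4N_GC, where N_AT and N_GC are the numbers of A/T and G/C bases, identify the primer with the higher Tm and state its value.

Primer F: A+T=9, G+C=6 → Tm = 2(9)+4(6) = 42°C
Primer R: A+T=9, G+C=7 → Tm = 2(9)+4(7) = 46°C
42°C vs 46°C → primer R is higher.

Primer R, 46°C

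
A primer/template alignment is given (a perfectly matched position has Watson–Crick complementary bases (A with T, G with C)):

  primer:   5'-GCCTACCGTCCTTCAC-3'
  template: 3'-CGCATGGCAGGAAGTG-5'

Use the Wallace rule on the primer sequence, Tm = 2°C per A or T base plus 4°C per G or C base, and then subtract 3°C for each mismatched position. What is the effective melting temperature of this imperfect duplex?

49°C

Primer base counts: A=2, T=4, G=2, C=8 → A+T=6, G+C=10
Perfect-match Tm = 2(6) + 4(10) = 12 + 40 = 52°C
Mismatches (positions where the bases are not complementary): 1 (at position 3)
Effective Tm = 52 − 1×3 = 52 − 3 = 49°C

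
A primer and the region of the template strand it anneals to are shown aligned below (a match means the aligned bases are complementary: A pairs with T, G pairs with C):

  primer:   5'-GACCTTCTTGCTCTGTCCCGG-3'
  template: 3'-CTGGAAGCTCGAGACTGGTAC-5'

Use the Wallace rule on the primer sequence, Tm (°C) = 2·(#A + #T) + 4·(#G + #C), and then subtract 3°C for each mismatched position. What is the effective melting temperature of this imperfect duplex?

Primer base counts: A=1, T=7, G=5, C=8 → A+T=8, G+C=13
Perfect-match Tm = 2(8) + 4(13) = 16 + 52 = 68°C
Mismatches (positions where the bases are not complementary): 5 (at positions 8, 9, 16, 19, 20)
Effective Tm = 68 − 5×3 = 68 − 15 = 53°C

53°C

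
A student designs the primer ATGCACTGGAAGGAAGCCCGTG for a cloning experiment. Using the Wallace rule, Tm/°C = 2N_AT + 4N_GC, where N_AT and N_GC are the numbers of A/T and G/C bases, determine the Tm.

Counting bases: C=5, G=8, T=3, A=6
A+T = 9, G+C = 13
Tm = 4·13 + 2·9 = 52 + 18 = 70°C

70°C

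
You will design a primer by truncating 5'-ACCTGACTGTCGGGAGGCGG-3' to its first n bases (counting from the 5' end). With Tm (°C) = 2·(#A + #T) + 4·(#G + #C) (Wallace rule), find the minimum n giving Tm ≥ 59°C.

First 17 bases: ACCTGACTGTCGGGAGG → Tm = 56°C (< 59°C)
First 18 bases: ACCTGACTGTCGGGAGGC → Tm = 60°C (≥ 59°C)
Each additional base adds 2°C (A/T) or 4°C (G/C), so Tm is non-decreasing in n; n = 18 is the first length to reach 59°C.

n = 18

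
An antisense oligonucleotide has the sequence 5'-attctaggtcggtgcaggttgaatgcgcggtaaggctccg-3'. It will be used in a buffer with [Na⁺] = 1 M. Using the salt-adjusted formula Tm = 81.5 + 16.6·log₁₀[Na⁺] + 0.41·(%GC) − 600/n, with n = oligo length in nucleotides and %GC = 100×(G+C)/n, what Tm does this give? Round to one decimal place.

Length n = 40. C=8, G=15, T=10, A=7
G+C = 23, so %GC = 23/40 × 100 = 57.5%
Salt term: 16.6 × (0) = 0
GC term: 0.41 × 57.5 = 23.575; length term: −600/40 = −15
Tm = 81.5 + (0) + 23.575 − 15 = 90.075 → 90.1°C

90.1°C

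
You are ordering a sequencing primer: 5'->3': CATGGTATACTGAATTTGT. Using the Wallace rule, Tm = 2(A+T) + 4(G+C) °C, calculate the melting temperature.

Scanning the sequence gives T=8, A=5, C=2, G=4.
AT pairs contribute 13, GC pairs contribute 6.
Tm = 4·6 + 2·13 = 24 + 26 = 50°C

50°C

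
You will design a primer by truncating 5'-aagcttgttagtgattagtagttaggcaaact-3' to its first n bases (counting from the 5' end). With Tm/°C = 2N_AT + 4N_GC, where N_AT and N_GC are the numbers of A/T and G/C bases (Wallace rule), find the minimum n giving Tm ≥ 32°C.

n = 12

First 11 bases: AAGCTTGTTAG → Tm = 30°C (< 32°C)
First 12 bases: AAGCTTGTTAGT → Tm = 32°C (≥ 32°C)
Each additional base adds 2°C (A/T) or 4°C (G/C), so Tm is non-decreasing in n; n = 12 is the first length to reach 32°C.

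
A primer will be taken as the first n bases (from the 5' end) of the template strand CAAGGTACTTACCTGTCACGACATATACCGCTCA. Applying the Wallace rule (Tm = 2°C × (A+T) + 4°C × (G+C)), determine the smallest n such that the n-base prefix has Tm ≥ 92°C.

First 30 bases: CAAGGTACTTACCTGTCACGACATATACCG → Tm = 88°C (< 92°C)
First 31 bases: CAAGGTACTTACCTGTCACGACATATACCGC → Tm = 92°C (≥ 92°C)
Since every base adds ≥2°C, Tm only increases with n, so the threshold is first crossed at n = 31.

n = 31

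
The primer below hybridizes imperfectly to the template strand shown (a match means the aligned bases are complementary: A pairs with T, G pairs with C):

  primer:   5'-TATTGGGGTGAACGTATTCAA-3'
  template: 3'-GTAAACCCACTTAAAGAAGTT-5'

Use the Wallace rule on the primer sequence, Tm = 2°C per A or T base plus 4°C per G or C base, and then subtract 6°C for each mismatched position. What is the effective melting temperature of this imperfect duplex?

28°C

Primer base counts: A=6, T=7, G=6, C=2 → A+T=13, G+C=8
Perfect-match Tm = 2(13) + 4(8) = 26 + 32 = 58°C
Mismatches (positions where the bases are not complementary): 5 (at positions 1, 5, 13, 14, 16)
Effective Tm = 58 − 5×6 = 58 − 30 = 28°C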